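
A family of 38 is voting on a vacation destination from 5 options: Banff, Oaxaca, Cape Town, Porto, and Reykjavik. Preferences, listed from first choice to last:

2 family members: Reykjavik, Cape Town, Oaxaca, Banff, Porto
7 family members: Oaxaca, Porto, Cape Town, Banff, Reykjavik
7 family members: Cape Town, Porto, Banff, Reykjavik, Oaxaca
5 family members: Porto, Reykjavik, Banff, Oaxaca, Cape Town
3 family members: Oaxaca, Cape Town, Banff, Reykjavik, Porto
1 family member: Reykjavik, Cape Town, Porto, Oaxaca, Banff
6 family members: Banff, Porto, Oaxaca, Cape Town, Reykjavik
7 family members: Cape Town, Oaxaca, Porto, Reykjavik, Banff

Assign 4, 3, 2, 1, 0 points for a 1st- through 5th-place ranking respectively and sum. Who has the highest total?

Banff: 2·1 + 7·1 + 7·2 + 5·2 + 3·2 + 1·0 + 6·4 + 7·0 = 63
Oaxaca: 2·2 + 7·4 + 7·0 + 5·1 + 3·4 + 1·1 + 6·2 + 7·3 = 83
Cape Town: 2·3 + 7·2 + 7·4 + 5·0 + 3·3 + 1·3 + 6·1 + 7·4 = 94
Porto: 2·0 + 7·3 + 7·3 + 5·4 + 3·0 + 1·2 + 6·3 + 7·2 = 96
Reykjavik: 2·4 + 7·0 + 7·1 + 5·3 + 3·1 + 1·4 + 6·0 + 7·1 = 44
Porto has the highest Borda score (96).

Porto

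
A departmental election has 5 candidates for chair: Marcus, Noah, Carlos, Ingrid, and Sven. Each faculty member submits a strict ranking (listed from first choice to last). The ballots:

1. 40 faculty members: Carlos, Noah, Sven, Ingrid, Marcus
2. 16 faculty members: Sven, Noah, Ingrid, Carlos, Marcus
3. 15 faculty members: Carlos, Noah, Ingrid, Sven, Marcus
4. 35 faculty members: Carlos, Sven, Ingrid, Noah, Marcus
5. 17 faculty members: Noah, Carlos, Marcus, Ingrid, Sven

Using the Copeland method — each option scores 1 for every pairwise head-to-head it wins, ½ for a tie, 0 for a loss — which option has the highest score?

Carlos

Marcus: loses to Noah, Carlos, Ingrid, and Sven → score 0.
Noah: beats Marcus, Ingrid, and Sven; loses to Carlos → score 3.
Carlos: beats Marcus, Noah, Ingrid, and Sven → score 4.
Ingrid: beats Marcus; loses to Noah, Carlos, and Sven → score 1.
Sven: beats Marcus and Ingrid; loses to Noah and Carlos → score 2.
Carlos has the best pairwise record.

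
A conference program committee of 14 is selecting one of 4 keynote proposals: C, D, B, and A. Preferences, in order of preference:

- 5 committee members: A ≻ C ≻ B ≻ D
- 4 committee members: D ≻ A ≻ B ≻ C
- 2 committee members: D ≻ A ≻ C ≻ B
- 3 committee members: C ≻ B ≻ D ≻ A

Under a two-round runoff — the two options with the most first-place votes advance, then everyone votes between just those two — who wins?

Round 1 first-place votes: C 3, D 6, B 0, A 5.
D and A advance.
Runoff: D is preferred to A by 9 voters; A by 5.
D wins the runoff.

D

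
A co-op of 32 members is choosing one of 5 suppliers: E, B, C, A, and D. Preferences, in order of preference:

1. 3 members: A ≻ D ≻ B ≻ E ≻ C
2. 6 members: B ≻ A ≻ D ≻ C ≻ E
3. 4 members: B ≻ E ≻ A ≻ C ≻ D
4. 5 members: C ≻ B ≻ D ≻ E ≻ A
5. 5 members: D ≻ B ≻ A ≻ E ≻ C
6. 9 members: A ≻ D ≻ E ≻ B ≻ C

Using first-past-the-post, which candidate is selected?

First-place votes: E 0, B 10, C 5, A 12, D 5.
A has the most first-place votes.

A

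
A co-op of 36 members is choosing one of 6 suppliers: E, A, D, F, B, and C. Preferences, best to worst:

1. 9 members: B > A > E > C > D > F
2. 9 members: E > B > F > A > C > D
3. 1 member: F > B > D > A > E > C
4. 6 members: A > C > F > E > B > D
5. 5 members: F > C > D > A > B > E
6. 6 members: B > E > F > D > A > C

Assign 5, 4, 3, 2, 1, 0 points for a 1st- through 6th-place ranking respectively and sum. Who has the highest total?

E: 9·3 + 9·5 + 1·1 + 6·2 + 5·0 + 6·4 = 109
A: 9·4 + 9·2 + 1·2 + 6·5 + 5·2 + 6·1 = 102
D: 9·1 + 9·0 + 1·3 + 6·0 + 5·3 + 6·2 = 39
F: 9·0 + 9·3 + 1·5 + 6·3 + 5·5 + 6·3 = 93
B: 9·5 + 9·4 + 1·4 + 6·1 + 5·1 + 6·5 = 126
C: 9·2 + 9·1 + 1·0 + 6·4 + 5·4 + 6·0 = 71
B has the highest Borda score (126).

B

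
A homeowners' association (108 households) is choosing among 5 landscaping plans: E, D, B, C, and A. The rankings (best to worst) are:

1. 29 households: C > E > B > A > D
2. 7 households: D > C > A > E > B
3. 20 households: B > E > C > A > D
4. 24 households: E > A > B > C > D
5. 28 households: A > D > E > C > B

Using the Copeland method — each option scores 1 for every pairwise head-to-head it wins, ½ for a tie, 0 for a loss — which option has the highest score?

E: beats D, B, C, and A → score 4.
D: loses to E, B, C, and A → score 0.
B: beats D; loses to E, C, and A → score 1.
C: beats D, B, and A; loses to E → score 3.
A: beats D and B; loses to E and C → score 2.
E has the best pairwise record.

E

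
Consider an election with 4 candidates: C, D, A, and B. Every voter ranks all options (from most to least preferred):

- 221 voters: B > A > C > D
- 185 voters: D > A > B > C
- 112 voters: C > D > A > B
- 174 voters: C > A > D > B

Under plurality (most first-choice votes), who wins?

First-place votes: C 286, D 185, A 0, B 221.
C has the most first-place votes.

C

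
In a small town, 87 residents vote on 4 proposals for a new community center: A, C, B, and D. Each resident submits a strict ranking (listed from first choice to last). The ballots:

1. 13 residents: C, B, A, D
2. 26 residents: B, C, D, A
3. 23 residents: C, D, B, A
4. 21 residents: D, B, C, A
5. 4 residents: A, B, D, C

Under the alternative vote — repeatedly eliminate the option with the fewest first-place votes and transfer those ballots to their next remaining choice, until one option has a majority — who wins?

B

Round 1: A 4, C 36, B 26, D 21. Eliminate A.
Round 2: C 36, B 30, D 21. Eliminate D.
Round 3: C 36, B 51. B has a majority.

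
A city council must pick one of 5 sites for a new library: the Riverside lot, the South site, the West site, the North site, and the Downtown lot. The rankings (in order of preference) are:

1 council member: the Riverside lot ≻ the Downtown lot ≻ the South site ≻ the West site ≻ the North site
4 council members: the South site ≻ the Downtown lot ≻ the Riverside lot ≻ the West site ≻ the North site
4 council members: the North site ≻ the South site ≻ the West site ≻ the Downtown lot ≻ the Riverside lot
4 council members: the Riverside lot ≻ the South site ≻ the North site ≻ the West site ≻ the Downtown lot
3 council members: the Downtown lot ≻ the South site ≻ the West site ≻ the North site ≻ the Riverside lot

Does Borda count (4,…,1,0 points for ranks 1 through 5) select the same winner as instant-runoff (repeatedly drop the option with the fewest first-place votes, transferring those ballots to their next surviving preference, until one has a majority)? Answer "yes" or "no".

yes

Borda — scores: the Riverside lot 28, the South site 51, the West site 23, the North site 27, the Downtown lot 31. Winner: the South site.
Instant-runoff — R1 the Riverside lot 5, the South site 4, the West site 0, the North site 4, the Downtown lot 3 (the West site out); R2 the Riverside lot 5, the South site 4, the North site 4, the Downtown lot 3 (the Downtown lot out); R3 the Riverside lot 5, the South site 7, the North site 4 (the North site out); R4 the Riverside lot 5, the South site 11 (the South site winner). Winner: the South site.
The two methods agree.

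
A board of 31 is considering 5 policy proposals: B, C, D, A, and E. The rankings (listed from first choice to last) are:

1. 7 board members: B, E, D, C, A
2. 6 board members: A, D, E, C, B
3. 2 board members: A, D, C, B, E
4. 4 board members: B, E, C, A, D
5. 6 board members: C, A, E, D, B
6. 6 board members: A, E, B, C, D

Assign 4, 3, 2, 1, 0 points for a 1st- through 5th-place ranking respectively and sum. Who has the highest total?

A

B: 7·4 + 6·0 + 2·1 + 4·4 + 6·0 + 6·2 = 58
C: 7·1 + 6·1 + 2·2 + 4·2 + 6·4 + 6·1 = 55
D: 7·2 + 6·3 + 2·3 + 4·0 + 6·1 + 6·0 = 44
A: 7·0 + 6·4 + 2·4 + 4·1 + 6·3 + 6·4 = 78
E: 7·3 + 6·2 + 2·0 + 4·3 + 6·2 + 6·3 = 75
A has the highest Borda score (78).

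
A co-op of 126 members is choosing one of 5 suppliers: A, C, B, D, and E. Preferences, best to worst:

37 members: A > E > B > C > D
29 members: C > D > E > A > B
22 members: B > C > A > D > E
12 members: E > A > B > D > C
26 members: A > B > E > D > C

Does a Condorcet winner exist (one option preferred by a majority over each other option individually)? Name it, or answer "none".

A

A vs C: 75–51 for A.
A vs B: 104–22 for A.
A vs D: 97–29 for A.
A vs E: 85–41 for A.
A beats every other option head-to-head.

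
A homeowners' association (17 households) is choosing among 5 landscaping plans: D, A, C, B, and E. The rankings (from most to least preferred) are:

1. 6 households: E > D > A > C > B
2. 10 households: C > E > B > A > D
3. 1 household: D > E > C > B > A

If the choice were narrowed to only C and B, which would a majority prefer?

Voters preferring C to B: 17; preferring B to C: 0.
C wins the head-to-head.

C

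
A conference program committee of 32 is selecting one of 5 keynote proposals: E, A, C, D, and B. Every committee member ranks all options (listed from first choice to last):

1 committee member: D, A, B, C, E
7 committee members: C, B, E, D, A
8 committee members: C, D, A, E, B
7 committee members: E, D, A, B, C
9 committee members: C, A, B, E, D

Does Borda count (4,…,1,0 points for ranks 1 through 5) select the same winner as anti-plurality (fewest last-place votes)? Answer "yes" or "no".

Borda — scores: E 59, A 60, C 97, D 56, B 48. Winner: C.
Anti-plurality — last-place votes: E 1, A 7, C 7, D 9, B 8. Winner: E.
The two methods disagree.

no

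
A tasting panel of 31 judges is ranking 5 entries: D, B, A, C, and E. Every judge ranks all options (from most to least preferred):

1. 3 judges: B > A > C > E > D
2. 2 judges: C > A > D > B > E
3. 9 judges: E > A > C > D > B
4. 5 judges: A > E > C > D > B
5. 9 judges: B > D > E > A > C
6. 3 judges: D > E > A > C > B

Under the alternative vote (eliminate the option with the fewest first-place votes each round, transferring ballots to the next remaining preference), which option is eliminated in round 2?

Round 1: D 3, B 12, A 5, C 2, E 9. Eliminate C.
Round 2: D 3, B 12, A 7, E 9. Eliminate D.

D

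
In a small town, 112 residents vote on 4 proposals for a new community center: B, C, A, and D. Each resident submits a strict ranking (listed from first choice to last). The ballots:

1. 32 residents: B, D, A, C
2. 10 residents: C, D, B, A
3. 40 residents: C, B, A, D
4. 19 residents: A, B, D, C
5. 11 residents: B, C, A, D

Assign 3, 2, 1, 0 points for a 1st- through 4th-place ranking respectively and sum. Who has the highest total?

B: 32·3 + 10·1 + 40·2 + 19·2 + 11·3 = 257
C: 32·0 + 10·3 + 40·3 + 19·0 + 11·2 = 172
A: 32·1 + 10·0 + 40·1 + 19·3 + 11·1 = 140
D: 32·2 + 10·2 + 40·0 + 19·1 + 11·0 = 103
B has the highest Borda score (257).

B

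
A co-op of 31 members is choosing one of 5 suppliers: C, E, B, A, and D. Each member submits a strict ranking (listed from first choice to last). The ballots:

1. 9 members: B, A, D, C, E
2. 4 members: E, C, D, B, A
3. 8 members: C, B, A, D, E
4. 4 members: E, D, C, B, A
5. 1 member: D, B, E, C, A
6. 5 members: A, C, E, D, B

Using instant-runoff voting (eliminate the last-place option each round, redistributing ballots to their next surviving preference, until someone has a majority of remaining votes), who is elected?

C

Round 1: C 8, E 8, B 9, A 5, D 1. Eliminate D.
Round 2: C 8, E 8, B 10, A 5. Eliminate A.
Round 3: C 13, E 8, B 10. Eliminate E.
Round 4: C 21, B 10. C has a majority.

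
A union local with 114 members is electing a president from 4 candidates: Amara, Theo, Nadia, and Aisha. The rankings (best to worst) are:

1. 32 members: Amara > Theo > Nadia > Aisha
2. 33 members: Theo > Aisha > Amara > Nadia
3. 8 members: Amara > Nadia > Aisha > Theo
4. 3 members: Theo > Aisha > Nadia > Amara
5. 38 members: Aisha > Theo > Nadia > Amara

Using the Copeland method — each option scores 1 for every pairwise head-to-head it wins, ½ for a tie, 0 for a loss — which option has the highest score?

Amara: beats Nadia; loses to Theo and Aisha → score 1.
Theo: beats Amara, Nadia, and Aisha → score 3.
Nadia: loses to Amara, Theo, and Aisha → score 0.
Aisha: beats Amara and Nadia; loses to Theo → score 2.
Theo has the best pairwise record.

Theo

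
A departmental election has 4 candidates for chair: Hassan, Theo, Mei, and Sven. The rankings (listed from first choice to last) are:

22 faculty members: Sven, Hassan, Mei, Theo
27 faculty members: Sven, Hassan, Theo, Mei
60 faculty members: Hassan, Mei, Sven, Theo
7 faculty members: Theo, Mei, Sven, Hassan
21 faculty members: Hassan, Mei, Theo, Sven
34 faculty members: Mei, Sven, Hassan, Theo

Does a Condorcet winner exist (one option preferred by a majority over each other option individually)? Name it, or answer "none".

Checking pairwise contests:
Sven beats Hassan 90–81.
Hassan beats Theo 164–7.
Hassan beats Mei 130–41.
Mei beats Sven 122–49.
Every option loses at least one head-to-head, so there is no Condorcet winner.

none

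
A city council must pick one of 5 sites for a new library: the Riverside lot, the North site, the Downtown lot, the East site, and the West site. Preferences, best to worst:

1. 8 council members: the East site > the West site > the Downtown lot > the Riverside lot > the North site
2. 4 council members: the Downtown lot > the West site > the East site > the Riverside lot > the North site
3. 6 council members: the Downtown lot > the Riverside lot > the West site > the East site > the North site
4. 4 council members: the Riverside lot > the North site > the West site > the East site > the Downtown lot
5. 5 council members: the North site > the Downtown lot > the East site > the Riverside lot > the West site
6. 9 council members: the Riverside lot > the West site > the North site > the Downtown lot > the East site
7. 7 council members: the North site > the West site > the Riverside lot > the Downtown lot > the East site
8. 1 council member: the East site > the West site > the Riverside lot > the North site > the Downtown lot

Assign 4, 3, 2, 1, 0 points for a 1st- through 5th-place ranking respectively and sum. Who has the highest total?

the West site

the Riverside lot: 8·1 + 4·1 + 6·3 + 4·4 + 5·1 + 9·4 + 7·2 + 1·2 = 103
the North site: 8·0 + 4·0 + 6·0 + 4·3 + 5·4 + 9·2 + 7·4 + 1·1 = 79
the Downtown lot: 8·2 + 4·4 + 6·4 + 4·0 + 5·3 + 9·1 + 7·1 + 1·0 = 87
the East site: 8·4 + 4·2 + 6·1 + 4·1 + 5·2 + 9·0 + 7·0 + 1·4 = 64
the West site: 8·3 + 4·3 + 6·2 + 4·2 + 5·0 + 9·3 + 7·3 + 1·3 = 107
the West site has the highest Borda score (107).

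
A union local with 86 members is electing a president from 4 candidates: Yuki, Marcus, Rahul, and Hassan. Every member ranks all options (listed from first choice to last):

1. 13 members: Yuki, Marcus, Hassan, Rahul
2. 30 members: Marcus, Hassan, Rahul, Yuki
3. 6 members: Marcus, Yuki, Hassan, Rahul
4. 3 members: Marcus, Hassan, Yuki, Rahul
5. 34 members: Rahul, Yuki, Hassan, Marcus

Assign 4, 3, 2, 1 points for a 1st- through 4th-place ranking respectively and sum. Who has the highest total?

Marcus

Yuki: 13·4 + 30·1 + 6·3 + 3·2 + 34·3 = 208
Marcus: 13·3 + 30·4 + 6·4 + 3·4 + 34·1 = 229
Rahul: 13·1 + 30·2 + 6·1 + 3·1 + 34·4 = 218
Hassan: 13·2 + 30·3 + 6·2 + 3·3 + 34·2 = 205
Marcus has the highest Borda score (229).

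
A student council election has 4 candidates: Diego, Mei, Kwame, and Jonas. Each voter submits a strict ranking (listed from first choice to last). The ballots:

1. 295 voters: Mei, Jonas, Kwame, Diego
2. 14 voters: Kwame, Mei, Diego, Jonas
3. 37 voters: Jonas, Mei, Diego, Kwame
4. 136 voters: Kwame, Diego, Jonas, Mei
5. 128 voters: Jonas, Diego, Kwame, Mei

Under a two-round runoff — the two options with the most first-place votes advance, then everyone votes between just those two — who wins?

Mei

Round 1 first-place votes: Diego 0, Mei 295, Kwame 150, Jonas 165.
Mei and Jonas advance.
Runoff: Mei is preferred to Jonas by 309 voters; Jonas by 301.
Mei wins the runoff.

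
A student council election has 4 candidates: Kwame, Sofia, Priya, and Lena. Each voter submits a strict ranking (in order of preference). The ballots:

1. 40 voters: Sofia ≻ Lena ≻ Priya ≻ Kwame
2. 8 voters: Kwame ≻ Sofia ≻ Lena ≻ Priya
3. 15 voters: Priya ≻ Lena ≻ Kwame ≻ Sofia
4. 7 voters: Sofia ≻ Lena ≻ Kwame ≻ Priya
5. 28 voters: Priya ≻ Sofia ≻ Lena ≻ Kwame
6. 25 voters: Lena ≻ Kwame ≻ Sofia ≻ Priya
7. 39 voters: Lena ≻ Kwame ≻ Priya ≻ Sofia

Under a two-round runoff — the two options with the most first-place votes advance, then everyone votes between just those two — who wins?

Sofia

Round 1 first-place votes: Kwame 8, Sofia 47, Priya 43, Lena 64.
Lena and Sofia advance.
Runoff: Lena is preferred to Sofia by 79 voters; Sofia by 83.
Sofia wins the runoff.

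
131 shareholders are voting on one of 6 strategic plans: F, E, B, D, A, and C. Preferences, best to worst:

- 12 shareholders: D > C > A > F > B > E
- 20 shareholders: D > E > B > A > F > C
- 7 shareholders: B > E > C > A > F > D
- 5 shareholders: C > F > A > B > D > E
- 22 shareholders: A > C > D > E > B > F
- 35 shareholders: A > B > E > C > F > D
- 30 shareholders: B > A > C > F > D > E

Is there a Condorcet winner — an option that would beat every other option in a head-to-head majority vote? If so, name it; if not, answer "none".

A vs F: 126–5 for A.
A vs E: 104–27 for A.
A vs B: 74–57 for A.
A vs D: 99–32 for A.
A vs C: 107–24 for A.
A beats every other option head-to-head.

A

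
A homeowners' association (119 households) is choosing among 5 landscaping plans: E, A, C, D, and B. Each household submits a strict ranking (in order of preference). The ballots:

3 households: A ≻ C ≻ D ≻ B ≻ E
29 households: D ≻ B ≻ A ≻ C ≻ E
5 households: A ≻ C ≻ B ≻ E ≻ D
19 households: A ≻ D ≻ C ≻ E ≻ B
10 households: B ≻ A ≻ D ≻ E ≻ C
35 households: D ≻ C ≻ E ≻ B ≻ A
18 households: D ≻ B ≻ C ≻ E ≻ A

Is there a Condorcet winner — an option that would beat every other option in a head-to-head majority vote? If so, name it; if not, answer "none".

D vs E: 114–5 for D.
D vs A: 82–37 for D.
D vs C: 111–8 for D.
D vs B: 104–15 for D.
D beats every other option head-to-head.

D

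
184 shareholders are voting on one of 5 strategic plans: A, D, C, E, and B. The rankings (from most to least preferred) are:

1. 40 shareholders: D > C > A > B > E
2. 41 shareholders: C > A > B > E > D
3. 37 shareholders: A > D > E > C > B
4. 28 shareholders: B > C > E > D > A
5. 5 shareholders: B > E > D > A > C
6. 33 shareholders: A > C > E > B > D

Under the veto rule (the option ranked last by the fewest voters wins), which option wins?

Last-place votes: A 28, D 74, C 5, E 40, B 37.
C is ranked last by the fewest voters, so C wins.

C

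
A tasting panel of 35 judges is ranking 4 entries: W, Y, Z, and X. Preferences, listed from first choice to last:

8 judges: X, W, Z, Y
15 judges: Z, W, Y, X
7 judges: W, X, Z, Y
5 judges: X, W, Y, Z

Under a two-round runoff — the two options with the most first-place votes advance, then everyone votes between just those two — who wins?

Round 1 first-place votes: W 7, Y 0, Z 15, X 13.
Z and X advance.
Runoff: Z is preferred to X by 15 voters; X by 20.
X wins the runoff.

X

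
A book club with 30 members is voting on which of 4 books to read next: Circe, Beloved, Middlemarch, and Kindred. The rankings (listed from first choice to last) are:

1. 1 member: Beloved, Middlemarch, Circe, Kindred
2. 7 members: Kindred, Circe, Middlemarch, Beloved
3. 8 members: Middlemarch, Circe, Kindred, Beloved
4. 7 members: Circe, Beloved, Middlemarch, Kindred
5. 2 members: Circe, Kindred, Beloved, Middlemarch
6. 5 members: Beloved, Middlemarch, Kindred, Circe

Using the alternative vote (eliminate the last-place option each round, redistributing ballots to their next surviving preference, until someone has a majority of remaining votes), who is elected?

Round 1: Circe 9, Beloved 6, Middlemarch 8, Kindred 7. Eliminate Beloved.
Round 2: Circe 9, Middlemarch 14, Kindred 7. Eliminate Kindred.
Round 3: Circe 16, Middlemarch 14. Circe has a majority.

Circe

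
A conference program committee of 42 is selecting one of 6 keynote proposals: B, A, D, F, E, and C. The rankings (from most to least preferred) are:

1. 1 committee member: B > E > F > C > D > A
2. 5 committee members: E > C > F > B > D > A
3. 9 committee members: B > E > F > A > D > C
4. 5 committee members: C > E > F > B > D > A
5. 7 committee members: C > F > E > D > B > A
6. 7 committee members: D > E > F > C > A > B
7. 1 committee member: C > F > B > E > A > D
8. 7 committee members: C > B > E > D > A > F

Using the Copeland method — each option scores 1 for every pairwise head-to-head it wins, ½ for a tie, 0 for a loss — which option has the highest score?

B: beats A and D; loses to F, E, and C → score 2.
A: loses to B, D, F, E, and C → score 0.
D: beats A; loses to B, F, E, and C → score 1.
F: beats B, A, and D; loses to E and C → score 3.
E: beats B, A, D, F, and C → score 5.
C: beats B, A, D, and F; loses to E → score 4.
E has the best pairwise record.

E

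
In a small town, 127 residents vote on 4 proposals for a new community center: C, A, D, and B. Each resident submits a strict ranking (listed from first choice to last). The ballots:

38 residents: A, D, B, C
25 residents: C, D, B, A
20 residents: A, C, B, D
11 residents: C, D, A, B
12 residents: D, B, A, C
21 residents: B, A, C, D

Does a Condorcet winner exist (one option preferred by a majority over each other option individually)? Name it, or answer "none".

A

A vs C: 91–36 for A.
A vs D: 79–48 for A.
A vs B: 69–58 for A.
A beats every other option head-to-head.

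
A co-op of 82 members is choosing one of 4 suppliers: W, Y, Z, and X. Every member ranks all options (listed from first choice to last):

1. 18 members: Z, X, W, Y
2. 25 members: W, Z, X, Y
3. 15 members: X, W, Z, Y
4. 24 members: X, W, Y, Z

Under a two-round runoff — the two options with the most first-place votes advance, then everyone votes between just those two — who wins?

X

Round 1 first-place votes: W 25, Y 0, Z 18, X 39.
X and W advance.
Runoff: X is preferred to W by 57 voters; W by 25.
X wins the runoff.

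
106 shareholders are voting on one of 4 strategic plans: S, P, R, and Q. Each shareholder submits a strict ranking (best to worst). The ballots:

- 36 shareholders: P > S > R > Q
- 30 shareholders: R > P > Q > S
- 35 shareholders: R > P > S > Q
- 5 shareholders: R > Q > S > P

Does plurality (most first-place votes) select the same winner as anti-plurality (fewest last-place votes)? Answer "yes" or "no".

yes

Plurality — first-place votes: S 0, P 36, R 70, Q 0. Winner: R.
Anti-plurality — last-place votes: S 30, P 5, R 0, Q 71. Winner: R.
The two methods agree.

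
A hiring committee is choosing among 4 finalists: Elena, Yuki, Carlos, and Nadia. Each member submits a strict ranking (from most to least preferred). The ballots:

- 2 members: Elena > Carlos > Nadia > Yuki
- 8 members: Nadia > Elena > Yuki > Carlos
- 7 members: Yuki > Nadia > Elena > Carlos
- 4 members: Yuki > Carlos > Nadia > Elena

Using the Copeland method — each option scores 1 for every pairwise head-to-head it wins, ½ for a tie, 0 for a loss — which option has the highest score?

Elena: beats Carlos; loses to Yuki and Nadia → score 1.
Yuki: beats Elena, Carlos, and Nadia → score 3.
Carlos: loses to Elena, Yuki, and Nadia → score 0.
Nadia: beats Elena and Carlos; loses to Yuki → score 2.
Yuki has the best pairwise record.

Yuki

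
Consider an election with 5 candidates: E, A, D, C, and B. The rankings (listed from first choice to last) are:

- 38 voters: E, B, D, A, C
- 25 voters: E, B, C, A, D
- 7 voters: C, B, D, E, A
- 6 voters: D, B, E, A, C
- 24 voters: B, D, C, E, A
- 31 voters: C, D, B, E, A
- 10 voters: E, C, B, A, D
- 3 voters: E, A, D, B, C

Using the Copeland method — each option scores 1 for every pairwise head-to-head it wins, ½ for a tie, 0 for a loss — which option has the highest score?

E: beats A, D, C, and B → score 4.
A: loses to E, D, C, and B → score 0.
D: beats A; loses to E, C, and B → score 1.
C: beats A and D; loses to E and B → score 2.
B: beats A, D, and C; loses to E → score 3.
E has the best pairwise record.

E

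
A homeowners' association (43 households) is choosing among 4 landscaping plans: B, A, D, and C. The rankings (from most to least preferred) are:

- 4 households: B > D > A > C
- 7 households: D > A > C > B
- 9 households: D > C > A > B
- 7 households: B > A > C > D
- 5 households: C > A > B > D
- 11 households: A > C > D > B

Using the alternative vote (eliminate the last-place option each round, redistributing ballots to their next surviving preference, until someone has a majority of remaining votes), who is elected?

A

Round 1: B 11, A 11, D 16, C 5. Eliminate C.
Round 2: B 11, A 16, D 16. Eliminate B.
Round 3: A 23, D 20. A has a majority.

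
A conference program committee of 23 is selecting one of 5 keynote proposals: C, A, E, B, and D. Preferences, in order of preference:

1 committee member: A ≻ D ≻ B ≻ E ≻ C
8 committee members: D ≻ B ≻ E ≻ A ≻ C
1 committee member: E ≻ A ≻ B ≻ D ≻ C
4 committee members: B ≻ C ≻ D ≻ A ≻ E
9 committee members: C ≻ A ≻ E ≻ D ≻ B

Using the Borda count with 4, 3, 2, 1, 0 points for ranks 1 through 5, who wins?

D

C: 1·0 + 8·0 + 1·0 + 4·3 + 9·4 = 48
A: 1·4 + 8·1 + 1·3 + 4·1 + 9·3 = 46
E: 1·1 + 8·2 + 1·4 + 4·0 + 9·2 = 39
B: 1·2 + 8·3 + 1·2 + 4·4 + 9·0 = 44
D: 1·3 + 8·4 + 1·1 + 4·2 + 9·1 = 53
D has the highest Borda score (53).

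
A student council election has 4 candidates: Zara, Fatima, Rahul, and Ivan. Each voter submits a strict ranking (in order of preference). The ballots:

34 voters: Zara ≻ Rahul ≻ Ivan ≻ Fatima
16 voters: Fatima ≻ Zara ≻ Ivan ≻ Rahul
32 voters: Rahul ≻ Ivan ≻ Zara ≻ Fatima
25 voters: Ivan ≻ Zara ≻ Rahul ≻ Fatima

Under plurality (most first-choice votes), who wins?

First-place votes: Zara 34, Fatima 16, Rahul 32, Ivan 25.
Zara has the most first-place votes.

Zara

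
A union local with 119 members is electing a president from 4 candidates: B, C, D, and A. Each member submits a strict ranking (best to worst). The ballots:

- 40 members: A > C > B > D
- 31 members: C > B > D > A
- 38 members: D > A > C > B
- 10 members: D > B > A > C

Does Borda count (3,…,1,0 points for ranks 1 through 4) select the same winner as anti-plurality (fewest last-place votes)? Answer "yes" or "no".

Borda — scores: B 122, C 211, D 175, A 206. Winner: C.
Anti-plurality — last-place votes: B 38, C 10, D 40, A 31. Winner: C.
The two methods agree.

yes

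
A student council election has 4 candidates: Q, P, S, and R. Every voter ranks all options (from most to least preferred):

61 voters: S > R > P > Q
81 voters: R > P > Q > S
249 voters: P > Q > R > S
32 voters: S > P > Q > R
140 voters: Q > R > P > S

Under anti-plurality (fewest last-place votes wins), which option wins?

P

Last-place votes: Q 61, P 0, S 470, R 32.
P is ranked last by the fewest voters, so P wins.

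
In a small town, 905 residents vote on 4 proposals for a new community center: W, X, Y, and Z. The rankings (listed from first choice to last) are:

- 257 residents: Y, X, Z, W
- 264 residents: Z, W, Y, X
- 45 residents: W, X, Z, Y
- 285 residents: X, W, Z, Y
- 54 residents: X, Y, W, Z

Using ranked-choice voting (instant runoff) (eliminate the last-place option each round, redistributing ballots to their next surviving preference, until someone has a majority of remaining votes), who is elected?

Round 1: W 45, X 339, Y 257, Z 264. Eliminate W.
Round 2: X 384, Y 257, Z 264. Eliminate Y.
Round 3: X 641, Z 264. X has a majority.

X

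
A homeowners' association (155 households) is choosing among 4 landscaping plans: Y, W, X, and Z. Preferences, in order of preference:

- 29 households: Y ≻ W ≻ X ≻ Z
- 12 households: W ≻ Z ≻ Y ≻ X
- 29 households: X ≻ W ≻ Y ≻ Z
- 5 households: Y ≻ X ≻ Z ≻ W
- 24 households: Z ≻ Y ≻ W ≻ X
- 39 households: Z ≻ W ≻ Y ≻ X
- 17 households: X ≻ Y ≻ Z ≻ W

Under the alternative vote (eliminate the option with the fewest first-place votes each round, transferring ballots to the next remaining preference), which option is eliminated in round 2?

Y

Round 1: Y 34, W 12, X 46, Z 63. Eliminate W.
Round 2: Y 34, X 46, Z 75. Eliminate Y.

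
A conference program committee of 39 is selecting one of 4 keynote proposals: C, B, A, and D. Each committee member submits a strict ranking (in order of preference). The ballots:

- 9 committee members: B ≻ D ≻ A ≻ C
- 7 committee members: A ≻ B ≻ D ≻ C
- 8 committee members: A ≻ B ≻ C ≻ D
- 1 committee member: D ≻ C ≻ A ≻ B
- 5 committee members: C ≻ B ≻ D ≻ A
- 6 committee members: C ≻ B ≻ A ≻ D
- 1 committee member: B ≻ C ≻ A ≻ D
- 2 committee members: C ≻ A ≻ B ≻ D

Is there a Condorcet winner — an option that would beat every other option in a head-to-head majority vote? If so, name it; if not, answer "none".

B vs C: 25–14 for B.
B vs A: 21–18 for B.
B vs D: 38–1 for B.
B beats every other option head-to-head.

B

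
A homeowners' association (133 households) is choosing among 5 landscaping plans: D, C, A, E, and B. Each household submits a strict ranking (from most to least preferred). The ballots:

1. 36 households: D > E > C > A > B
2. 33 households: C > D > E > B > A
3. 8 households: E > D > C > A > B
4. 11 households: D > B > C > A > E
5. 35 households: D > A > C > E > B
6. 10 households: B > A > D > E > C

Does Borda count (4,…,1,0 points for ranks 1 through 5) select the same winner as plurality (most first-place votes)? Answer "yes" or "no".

yes

Borda — scores: D 471, C 312, A 190, E 251, B 106. Winner: D.
Plurality — first-place votes: D 82, C 33, A 0, E 8, B 10. Winner: D.
The two methods agree.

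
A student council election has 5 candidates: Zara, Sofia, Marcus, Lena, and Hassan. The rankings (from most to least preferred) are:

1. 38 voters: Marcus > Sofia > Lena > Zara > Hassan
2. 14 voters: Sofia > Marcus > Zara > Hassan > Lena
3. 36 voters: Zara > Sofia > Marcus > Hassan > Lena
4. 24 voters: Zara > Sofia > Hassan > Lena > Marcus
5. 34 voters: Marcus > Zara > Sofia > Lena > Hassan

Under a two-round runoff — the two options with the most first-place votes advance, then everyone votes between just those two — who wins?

Round 1 first-place votes: Zara 60, Sofia 14, Marcus 72, Lena 0, Hassan 0.
Marcus and Zara advance.
Runoff: Marcus is preferred to Zara by 86 voters; Zara by 60.
Marcus wins the runoff.

Marcus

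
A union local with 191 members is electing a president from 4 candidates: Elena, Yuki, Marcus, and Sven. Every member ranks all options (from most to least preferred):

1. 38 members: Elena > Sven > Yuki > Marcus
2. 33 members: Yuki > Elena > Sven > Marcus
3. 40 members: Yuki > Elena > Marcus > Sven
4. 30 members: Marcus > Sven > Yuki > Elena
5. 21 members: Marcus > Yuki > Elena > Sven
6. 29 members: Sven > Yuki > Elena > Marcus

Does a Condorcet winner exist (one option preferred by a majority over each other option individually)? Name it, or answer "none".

none

Checking pairwise contests:
Yuki beats Elena 153–38.
Sven beats Yuki 97–94.
Elena beats Marcus 140–51.
Elena beats Sven 132–59.
Every option loses at least one head-to-head, so there is no Condorcet winner.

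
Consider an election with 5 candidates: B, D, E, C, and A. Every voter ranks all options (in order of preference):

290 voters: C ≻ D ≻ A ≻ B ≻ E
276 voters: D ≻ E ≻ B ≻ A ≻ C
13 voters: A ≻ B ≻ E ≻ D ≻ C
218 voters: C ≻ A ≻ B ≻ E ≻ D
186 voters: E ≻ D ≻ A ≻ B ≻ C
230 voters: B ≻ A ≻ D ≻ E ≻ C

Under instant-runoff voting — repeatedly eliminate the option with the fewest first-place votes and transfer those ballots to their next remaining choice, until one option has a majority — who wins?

Round 1: B 230, D 276, E 186, C 508, A 13. Eliminate A.
Round 2: B 243, D 276, E 186, C 508. Eliminate E.
Round 3: B 243, D 462, C 508. Eliminate B.
Round 4: D 705, C 508. D has a majority.

D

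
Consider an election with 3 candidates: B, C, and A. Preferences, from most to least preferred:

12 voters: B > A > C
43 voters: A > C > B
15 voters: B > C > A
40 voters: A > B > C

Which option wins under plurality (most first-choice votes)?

First-place votes: B 27, C 0, A 83.
A has the most first-place votes.

A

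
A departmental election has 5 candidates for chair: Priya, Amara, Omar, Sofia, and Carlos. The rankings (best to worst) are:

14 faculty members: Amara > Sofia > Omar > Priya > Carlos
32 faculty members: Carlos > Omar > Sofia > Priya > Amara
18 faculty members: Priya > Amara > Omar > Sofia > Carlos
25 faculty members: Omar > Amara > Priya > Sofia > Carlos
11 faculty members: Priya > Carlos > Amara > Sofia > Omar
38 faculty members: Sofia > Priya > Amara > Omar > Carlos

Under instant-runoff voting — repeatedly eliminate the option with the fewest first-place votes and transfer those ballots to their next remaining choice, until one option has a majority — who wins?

Round 1: Priya 29, Amara 14, Omar 25, Sofia 38, Carlos 32. Eliminate Amara.
Round 2: Priya 29, Omar 25, Sofia 52, Carlos 32. Eliminate Omar.
Round 3: Priya 54, Sofia 52, Carlos 32. Eliminate Carlos.
Round 4: Priya 54, Sofia 84. Sofia has a majority.

Sofia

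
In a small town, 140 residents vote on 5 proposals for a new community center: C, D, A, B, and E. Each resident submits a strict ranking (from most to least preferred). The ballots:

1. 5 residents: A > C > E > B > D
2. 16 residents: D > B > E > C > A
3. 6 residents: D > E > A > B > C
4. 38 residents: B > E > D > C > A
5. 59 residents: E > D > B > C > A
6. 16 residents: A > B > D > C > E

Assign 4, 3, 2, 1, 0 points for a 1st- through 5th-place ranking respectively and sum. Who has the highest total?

E

C: 5·3 + 16·1 + 6·0 + 38·1 + 59·1 + 16·1 = 144
D: 5·0 + 16·4 + 6·4 + 38·2 + 59·3 + 16·2 = 373
A: 5·4 + 16·0 + 6·2 + 38·0 + 59·0 + 16·4 = 96
B: 5·1 + 16·3 + 6·1 + 38·4 + 59·2 + 16·3 = 377
E: 5·2 + 16·2 + 6·3 + 38·3 + 59·4 + 16·0 = 410
E has the highest Borda score (410).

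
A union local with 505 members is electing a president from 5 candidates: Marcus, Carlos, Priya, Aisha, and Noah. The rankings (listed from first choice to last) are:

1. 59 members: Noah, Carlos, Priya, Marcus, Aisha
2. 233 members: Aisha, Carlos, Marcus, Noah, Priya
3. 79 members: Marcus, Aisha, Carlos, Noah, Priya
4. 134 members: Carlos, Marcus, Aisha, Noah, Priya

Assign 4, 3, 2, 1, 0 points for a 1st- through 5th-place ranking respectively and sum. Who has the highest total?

Marcus: 59·1 + 233·2 + 79·4 + 134·3 = 1243
Carlos: 59·3 + 233·3 + 79·2 + 134·4 = 1570
Priya: 59·2 + 233·0 + 79·0 + 134·0 = 118
Aisha: 59·0 + 233·4 + 79·3 + 134·2 = 1437
Noah: 59·4 + 233·1 + 79·1 + 134·1 = 682
Carlos has the highest Borda score (1570).

Carlos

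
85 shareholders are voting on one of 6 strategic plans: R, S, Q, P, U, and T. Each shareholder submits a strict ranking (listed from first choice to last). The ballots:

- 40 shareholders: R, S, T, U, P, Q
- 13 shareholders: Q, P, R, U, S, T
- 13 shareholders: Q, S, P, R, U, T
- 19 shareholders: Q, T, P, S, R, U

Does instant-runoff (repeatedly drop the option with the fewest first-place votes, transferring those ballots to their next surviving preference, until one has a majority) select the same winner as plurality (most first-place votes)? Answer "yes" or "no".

Instant-runoff — R1 R 40, S 0, Q 45, P 0, U 0, T 0 (Q winner). Winner: Q.
Plurality — first-place votes: R 40, S 0, Q 45, P 0, U 0, T 0. Winner: Q.
The two methods agree.

yes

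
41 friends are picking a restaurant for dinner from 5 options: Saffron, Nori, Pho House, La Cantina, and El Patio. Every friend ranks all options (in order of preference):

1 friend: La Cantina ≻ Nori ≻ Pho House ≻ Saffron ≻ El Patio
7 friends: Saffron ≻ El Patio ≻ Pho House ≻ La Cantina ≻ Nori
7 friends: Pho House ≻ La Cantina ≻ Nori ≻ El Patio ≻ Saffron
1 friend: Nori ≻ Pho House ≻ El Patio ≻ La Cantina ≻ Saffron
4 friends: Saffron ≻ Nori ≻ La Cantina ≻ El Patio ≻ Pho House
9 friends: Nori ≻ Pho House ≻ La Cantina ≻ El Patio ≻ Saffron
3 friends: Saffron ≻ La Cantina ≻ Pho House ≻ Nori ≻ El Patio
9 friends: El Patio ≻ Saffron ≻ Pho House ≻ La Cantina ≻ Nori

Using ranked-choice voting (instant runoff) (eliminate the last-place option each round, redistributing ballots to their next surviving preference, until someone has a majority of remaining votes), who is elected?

Round 1: Saffron 14, Nori 10, Pho House 7, La Cantina 1, El Patio 9. Eliminate La Cantina.
Round 2: Saffron 14, Nori 11, Pho House 7, El Patio 9. Eliminate Pho House.
Round 3: Saffron 14, Nori 18, El Patio 9. Eliminate El Patio.
Round 4: Saffron 23, Nori 18. Saffron has a majority.

Saffron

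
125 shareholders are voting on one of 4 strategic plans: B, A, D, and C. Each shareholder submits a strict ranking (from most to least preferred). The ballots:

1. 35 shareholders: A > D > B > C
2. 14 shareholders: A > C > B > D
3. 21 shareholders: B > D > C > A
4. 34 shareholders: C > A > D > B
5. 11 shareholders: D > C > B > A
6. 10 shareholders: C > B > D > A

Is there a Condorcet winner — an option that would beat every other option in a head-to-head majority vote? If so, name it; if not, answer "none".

none

Checking pairwise contests:
A beats B 83–42.
C beats A 76–49.
A beats D 83–42.
D beats C 67–58.
Every option loses at least one head-to-head, so there is no Condorcet winner.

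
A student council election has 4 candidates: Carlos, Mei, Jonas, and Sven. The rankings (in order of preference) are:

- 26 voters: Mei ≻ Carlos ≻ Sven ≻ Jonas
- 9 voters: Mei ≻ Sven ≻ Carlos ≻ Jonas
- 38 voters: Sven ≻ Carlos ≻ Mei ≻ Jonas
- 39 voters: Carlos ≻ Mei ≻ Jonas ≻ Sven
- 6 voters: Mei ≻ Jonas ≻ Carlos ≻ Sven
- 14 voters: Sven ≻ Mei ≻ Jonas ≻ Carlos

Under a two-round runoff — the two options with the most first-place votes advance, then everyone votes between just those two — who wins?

Round 1 first-place votes: Carlos 39, Mei 41, Jonas 0, Sven 52.
Sven and Mei advance.
Runoff: Sven is preferred to Mei by 52 voters; Mei by 80.
Mei wins the runoff.

Mei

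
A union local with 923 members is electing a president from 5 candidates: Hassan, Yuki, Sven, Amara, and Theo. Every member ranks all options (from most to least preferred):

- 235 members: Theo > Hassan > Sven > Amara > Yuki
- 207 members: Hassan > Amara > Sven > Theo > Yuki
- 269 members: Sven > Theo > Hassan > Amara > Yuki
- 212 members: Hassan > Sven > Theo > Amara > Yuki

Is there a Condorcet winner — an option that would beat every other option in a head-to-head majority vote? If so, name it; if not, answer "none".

none

Checking pairwise contests:
Theo beats Hassan 504–419.
Hassan beats Yuki 923–0.
Hassan beats Sven 654–269.
Hassan beats Amara 923–0.
Sven beats Theo 688–235.
Every option loses at least one head-to-head, so there is no Condorcet winner.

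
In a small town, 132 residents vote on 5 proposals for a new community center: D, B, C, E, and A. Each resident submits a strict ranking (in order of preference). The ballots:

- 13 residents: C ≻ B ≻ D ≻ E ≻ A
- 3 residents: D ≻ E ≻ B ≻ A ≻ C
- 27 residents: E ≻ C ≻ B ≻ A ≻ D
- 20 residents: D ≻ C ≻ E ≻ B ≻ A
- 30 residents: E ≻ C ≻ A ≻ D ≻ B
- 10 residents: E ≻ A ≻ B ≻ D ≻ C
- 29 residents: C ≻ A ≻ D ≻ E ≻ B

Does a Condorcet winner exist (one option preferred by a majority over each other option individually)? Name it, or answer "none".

E

E vs D: 67–65 for E.
E vs B: 119–13 for E.
E vs C: 70–62 for E.
E vs A: 103–29 for E.
E beats every other option head-to-head.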